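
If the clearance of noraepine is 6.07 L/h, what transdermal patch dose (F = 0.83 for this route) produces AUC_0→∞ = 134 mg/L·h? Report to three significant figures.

Dose = CL × AUC_0→∞ / F
     = 6.07 × 134 / 0.83 = 979.976 mg

Dose = 980 mg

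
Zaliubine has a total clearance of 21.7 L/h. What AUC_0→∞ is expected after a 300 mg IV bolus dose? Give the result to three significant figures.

AUC = 13.8 mg/L·h

AUC_0→∞ = Dose_iv / CL
        = 300 / 21.7 = 13.8249 mg/L·h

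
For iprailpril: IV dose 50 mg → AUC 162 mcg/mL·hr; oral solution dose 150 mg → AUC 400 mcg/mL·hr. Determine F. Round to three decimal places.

F = 0.823

F = (AUC_ev / D_ev) / (AUC_iv / D_iv)
  = (400/150) / (162/50)
  = 2.66667 / 3.24 = 0.8230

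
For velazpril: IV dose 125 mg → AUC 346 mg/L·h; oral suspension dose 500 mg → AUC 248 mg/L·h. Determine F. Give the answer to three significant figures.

F = (AUC_ev / D_ev) / (AUC_iv / D_iv)
  = (248/500) / (346/125)
  = 0.496 / 2.768 = 0.1792

F = 0.179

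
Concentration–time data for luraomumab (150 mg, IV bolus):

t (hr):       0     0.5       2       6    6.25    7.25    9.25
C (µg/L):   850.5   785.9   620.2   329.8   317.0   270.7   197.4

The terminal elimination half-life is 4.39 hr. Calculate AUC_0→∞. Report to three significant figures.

Trapezoidal AUC_0→9.25:
  [0→0.5]: (850.5+785.9)/2 × 0.5 = 409.1
  [0.5→2]: (785.9+620.2)/2 × 1.5 = 1054.575
  [2→6]: (620.2+329.8)/2 × 4 = 1900.0
  [6→6.25]: (329.8+317.0)/2 × 0.25 = 80.85
  [6.25→7.25]: (317.0+270.7)/2 × 1 = 293.85
  [7.25→9.25]: (270.7+197.4)/2 × 2 = 468.1
  Sum = 4206.475 µg/L·hr
k_e = ln2 / t½ = 0.693147 / 4.39 = 0.1579 hr^-1
Extrapolated tail: C_last / k_e = 197.4 / 0.1579 = 1250.158
AUC_0→∞ = 4206.475 + 1250.158 = 5456.633 µg/L·hr

AUC = 5460 µg/L·hr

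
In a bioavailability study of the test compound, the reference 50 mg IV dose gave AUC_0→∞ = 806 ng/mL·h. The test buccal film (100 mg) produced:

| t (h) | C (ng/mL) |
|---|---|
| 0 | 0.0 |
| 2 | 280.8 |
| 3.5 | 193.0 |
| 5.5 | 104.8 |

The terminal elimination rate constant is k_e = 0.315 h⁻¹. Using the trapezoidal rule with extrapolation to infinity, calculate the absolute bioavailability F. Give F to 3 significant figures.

F = 0.786

Trapezoidal AUC_0→5.5 (buccal film):
  [0→2]: (0.0+280.8)/2 × 2 = 280.8
  [2→3.5]: (280.8+193.0)/2 × 1.5 = 355.35
  [3.5→5.5]: (193.0+104.8)/2 × 2 = 297.8
  Sum = 933.95 ng/mL·h
Tail: C_last/k_e = 104.8/0.315 = 332.698
AUC_0→∞ (buccal film) = 933.95 + 332.698 = 1266.648 ng/mL·h
F = (AUC_ev/D_ev)/(AUC_iv/D_iv) = (1266.648/100)/(806/50) = 12.66648/16.12 = 0.7858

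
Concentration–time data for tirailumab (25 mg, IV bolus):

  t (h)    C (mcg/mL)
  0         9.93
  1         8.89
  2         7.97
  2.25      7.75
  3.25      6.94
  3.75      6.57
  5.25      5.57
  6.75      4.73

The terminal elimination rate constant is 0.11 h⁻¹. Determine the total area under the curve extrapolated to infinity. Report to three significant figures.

AUC = 90.4 mcg/mL·h

Trapezoidal AUC_0→6.75:
  [0→1]: (9.93+8.89)/2 × 1 = 9.41
  [1→2]: (8.89+7.97)/2 × 1 = 8.43
  [2→2.25]: (7.97+7.75)/2 × 0.25 = 1.965
  [2.25→3.25]: (7.75+6.94)/2 × 1 = 7.345
  [3.25→3.75]: (6.94+6.57)/2 × 0.5 = 3.3775
  [3.75→5.25]: (6.57+5.57)/2 × 1.5 = 9.105
  [5.25→6.75]: (5.57+4.73)/2 × 1.5 = 7.725
  Sum = 47.3575 mcg/mL·h
Extrapolated tail: C_last / k_e = 4.73 / 0.11 = 43.000
AUC_0→∞ = 47.3575 + 43.000 = 90.3575 mcg/mL·h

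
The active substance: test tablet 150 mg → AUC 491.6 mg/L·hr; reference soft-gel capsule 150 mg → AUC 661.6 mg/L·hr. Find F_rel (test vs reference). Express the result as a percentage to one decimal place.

F_rel = 74.3%

F_rel = (AUC_test/D_test) / (AUC_ref/D_ref)
      = (491.6/150) / (661.6/150)
      = 3.27733 / 4.41067 = 0.7430 = 74.30%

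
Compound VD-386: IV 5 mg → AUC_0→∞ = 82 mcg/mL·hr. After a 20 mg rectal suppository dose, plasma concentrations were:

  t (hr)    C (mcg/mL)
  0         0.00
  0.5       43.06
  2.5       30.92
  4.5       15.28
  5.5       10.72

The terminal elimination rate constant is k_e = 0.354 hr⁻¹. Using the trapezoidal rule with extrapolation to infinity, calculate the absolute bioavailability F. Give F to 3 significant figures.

F = 0.531

Trapezoidal AUC_0→5.5 (rectal suppository):
  [0→0.5]: (0.00+43.06)/2 × 0.5 = 10.765
  [0.5→2.5]: (43.06+30.92)/2 × 2 = 73.98
  [2.5→4.5]: (30.92+15.28)/2 × 2 = 46.2
  [4.5→5.5]: (15.28+10.72)/2 × 1 = 13.0
  Sum = 143.945 mcg/mL·hr
Tail: C_last/k_e = 10.72/0.354 = 30.282
AUC_0→∞ (rectal suppository) = 143.945 + 30.282 = 174.227 mcg/mL·hr
F = (AUC_ev/D_ev)/(AUC_iv/D_iv) = (174.227/20)/(82/5) = 8.71135/16.4 = 0.5312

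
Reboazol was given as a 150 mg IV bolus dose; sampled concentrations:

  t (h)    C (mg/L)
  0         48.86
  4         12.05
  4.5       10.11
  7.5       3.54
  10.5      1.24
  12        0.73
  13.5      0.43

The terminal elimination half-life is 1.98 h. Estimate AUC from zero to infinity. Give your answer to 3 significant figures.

Trapezoidal AUC_0→13.5:
  [0→4]: (48.86+12.05)/2 × 4 = 121.82
  [4→4.5]: (12.05+10.11)/2 × 0.5 = 5.54
  [4.5→7.5]: (10.11+3.54)/2 × 3 = 20.475
  [7.5→10.5]: (3.54+1.24)/2 × 3 = 7.17
  [10.5→12]: (1.24+0.73)/2 × 1.5 = 1.4775
  [12→13.5]: (0.73+0.43)/2 × 1.5 = 0.87
  Sum = 157.3525 mg/L·h
k_e = ln2 / t½ = 0.693147 / 1.98 = 0.3501 h^-1
Extrapolated tail: C_last / k_e = 0.43 / 0.3501 = 1.228
AUC_0→∞ = 157.3525 + 1.228 = 158.5805 mg/L·h

AUC = 159 mg/L·h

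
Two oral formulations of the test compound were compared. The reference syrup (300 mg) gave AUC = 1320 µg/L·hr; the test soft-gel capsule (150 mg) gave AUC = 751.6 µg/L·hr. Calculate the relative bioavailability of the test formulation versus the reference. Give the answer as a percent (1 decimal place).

F_rel = (AUC_test/D_test) / (AUC_ref/D_ref)
      = (751.6/150) / (1320/300)
      = 5.01067 / 4.4 = 1.1388 = 113.88%

F_rel = 113.9%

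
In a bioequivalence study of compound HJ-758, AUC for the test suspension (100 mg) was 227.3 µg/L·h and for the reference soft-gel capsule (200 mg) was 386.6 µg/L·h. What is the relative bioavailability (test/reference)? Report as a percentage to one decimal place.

F_rel = (AUC_test/D_test) / (AUC_ref/D_ref)
      = (227.3/100) / (386.6/200)
      = 2.273 / 1.933 = 1.1759 = 117.59%

F_rel = 117.6%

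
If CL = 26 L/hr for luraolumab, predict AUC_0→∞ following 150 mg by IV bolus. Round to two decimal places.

AUC_0→∞ = Dose_iv / CL
        = 150 / 26 = 5.76923 mg/L·hr

AUC = 5.77 mg/L·hr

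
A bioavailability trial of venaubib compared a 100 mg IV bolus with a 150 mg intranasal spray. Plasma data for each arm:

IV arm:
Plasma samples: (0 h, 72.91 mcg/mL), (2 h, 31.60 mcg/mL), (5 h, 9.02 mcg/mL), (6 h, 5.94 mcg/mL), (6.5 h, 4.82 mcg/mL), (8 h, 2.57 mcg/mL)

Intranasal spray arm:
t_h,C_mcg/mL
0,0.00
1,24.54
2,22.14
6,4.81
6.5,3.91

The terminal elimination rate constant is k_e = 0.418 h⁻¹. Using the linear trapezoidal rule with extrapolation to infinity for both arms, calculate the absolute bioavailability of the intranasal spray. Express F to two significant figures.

F = 0.36

Trapezoidal AUC_0→8 (IV):
  [0→2]: (72.91+31.60)/2 × 2 = 104.51
  [2→5]: (31.60+9.02)/2 × 3 = 60.93
  [5→6]: (9.02+5.94)/2 × 1 = 7.48
  [6→6.5]: (5.94+4.82)/2 × 0.5 = 2.69
  [6.5→8]: (4.82+2.57)/2 × 1.5 = 5.5425
  Sum = 181.1525 mcg/mL·h
IV tail: 2.57/0.418 = 6.148; AUC_iv,0→∞ = 181.1525 + 6.148 = 187.3005 mcg/mL·h
Trapezoidal AUC_0→6.5 (intranasal spray):
  [0→1]: (0.00+24.54)/2 × 1 = 12.27
  [1→2]: (24.54+22.14)/2 × 1 = 23.34
  [2→6]: (22.14+4.81)/2 × 4 = 53.9
  [6→6.5]: (4.81+3.91)/2 × 0.5 = 2.18
  Sum = 91.69 mcg/mL·h
intranasal spray tail: 3.91/0.418 = 9.354; AUC_ev,0→∞ = 91.69 + 9.354 = 101.044 mcg/mL·h
F = (AUC_ev/D_ev)/(AUC_iv/D_iv) = (101.044/150)/(187.3005/100) = 0.673627/1.873005 = 0.3597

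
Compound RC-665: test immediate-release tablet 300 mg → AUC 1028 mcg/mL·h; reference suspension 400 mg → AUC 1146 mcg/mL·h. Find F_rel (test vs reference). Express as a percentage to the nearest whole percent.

F_rel = (AUC_test/D_test) / (AUC_ref/D_ref)
      = (1028/300) / (1146/400)
      = 3.42667 / 2.865 = 1.1960 = 119.60%

F_rel = 120%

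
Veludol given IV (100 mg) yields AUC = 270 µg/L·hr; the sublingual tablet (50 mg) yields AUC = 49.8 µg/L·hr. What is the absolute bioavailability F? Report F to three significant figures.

F = (AUC_ev / D_ev) / (AUC_iv / D_iv)
  = (49.8/50) / (270/100)
  = 0.996 / 2.7 = 0.3689

F = 0.369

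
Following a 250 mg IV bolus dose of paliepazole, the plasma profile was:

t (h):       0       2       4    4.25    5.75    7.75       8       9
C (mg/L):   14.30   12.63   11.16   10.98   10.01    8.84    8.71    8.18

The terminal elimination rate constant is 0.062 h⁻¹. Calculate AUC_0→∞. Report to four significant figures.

AUC = 230.7 mg/L·h

Trapezoidal AUC_0→9:
  [0→2]: (14.30+12.63)/2 × 2 = 26.93
  [2→4]: (12.63+11.16)/2 × 2 = 23.79
  [4→4.25]: (11.16+10.98)/2 × 0.25 = 2.7675
  [4.25→5.75]: (10.98+10.01)/2 × 1.5 = 15.7425
  [5.75→7.75]: (10.01+8.84)/2 × 2 = 18.85
  [7.75→8]: (8.84+8.71)/2 × 0.25 = 2.19375
  [8→9]: (8.71+8.18)/2 × 1 = 8.445
  Sum = 98.71875 mg/L·h
Extrapolated tail: C_last / k_e = 8.18 / 0.062 = 131.935
AUC_0→∞ = 98.71875 + 131.935 = 230.65375 mg/L·h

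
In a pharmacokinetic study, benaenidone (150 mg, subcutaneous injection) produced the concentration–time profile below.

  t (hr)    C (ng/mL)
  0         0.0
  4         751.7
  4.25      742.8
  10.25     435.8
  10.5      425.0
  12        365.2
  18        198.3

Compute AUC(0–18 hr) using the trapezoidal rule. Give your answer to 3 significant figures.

Trapezoidal AUC_0→18:
  [0→4]: (0.0+751.7)/2 × 4 = 1503.4
  [4→4.25]: (751.7+742.8)/2 × 0.25 = 186.8125
  [4.25→10.25]: (742.8+435.8)/2 × 6 = 3535.8
  [10.25→10.5]: (435.8+425.0)/2 × 0.25 = 107.6
  [10.5→12]: (425.0+365.2)/2 × 1.5 = 592.65
  [12→18]: (365.2+198.3)/2 × 6 = 1690.5
  Sum = 7616.7625 ng/mL·hr

AUC = 7620 ng/mL·hr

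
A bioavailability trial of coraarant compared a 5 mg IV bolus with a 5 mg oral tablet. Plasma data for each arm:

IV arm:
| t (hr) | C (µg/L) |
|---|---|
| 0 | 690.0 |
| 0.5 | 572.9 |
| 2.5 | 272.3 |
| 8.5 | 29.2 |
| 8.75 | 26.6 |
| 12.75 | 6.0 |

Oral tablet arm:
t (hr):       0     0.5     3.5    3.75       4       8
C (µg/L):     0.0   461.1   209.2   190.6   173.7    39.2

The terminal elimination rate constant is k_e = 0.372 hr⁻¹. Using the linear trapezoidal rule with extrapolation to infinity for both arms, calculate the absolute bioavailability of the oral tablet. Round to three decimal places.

F = 0.811

Trapezoidal AUC_0→12.75 (IV):
  [0→0.5]: (690.0+572.9)/2 × 0.5 = 315.725
  [0.5→2.5]: (572.9+272.3)/2 × 2 = 845.2
  [2.5→8.5]: (272.3+29.2)/2 × 6 = 904.5
  [8.5→8.75]: (29.2+26.6)/2 × 0.25 = 6.975
  [8.75→12.75]: (26.6+6.0)/2 × 4 = 65.2
  Sum = 2137.6 µg/L·hr
IV tail: 6.0/0.372 = 16.129; AUC_iv,0→∞ = 2137.6 + 16.129 = 2153.729 µg/L·hr
Trapezoidal AUC_0→8 (oral tablet):
  [0→0.5]: (0.0+461.1)/2 × 0.5 = 115.275
  [0.5→3.5]: (461.1+209.2)/2 × 3 = 1005.45
  [3.5→3.75]: (209.2+190.6)/2 × 0.25 = 49.975
  [3.75→4]: (190.6+173.7)/2 × 0.25 = 45.5375
  [4→8]: (173.7+39.2)/2 × 4 = 425.8
  Sum = 1642.0375 µg/L·hr
oral tablet tail: 39.2/0.372 = 105.376; AUC_ev,0→∞ = 1642.0375 + 105.376 = 1747.4135 µg/L·hr
F = (AUC_ev/D_ev)/(AUC_iv/D_iv) = (1747.4135/5)/(2153.729/5) = 349.4827/430.7458 = 0.8113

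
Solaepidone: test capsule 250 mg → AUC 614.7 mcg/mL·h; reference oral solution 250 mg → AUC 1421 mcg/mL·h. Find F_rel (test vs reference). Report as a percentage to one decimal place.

F_rel = 43.3%

F_rel = (AUC_test/D_test) / (AUC_ref/D_ref)
      = (614.7/250) / (1421/250)
      = 2.4588 / 5.684 = 0.4326 = 43.26%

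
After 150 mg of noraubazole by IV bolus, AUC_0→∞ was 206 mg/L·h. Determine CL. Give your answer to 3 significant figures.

CL = 0.728 L/h

CL = Dose_iv / AUC_0→∞
   = 150 / 206 = 0.728155 L/h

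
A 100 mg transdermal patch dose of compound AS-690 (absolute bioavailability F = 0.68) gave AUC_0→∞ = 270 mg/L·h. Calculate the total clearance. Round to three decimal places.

CL = F × Dose / AUC_0→∞
   = 0.68 × 100 / 270 = 0.251852 L/h

CL = 0.252 L/h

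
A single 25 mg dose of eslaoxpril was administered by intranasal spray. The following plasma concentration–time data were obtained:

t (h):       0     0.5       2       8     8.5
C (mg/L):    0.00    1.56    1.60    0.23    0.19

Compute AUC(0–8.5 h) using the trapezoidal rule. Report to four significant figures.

AUC = 8.355 mg/L·h

Trapezoidal AUC_0→8.5:
  [0→0.5]: (0.00+1.56)/2 × 0.5 = 0.39
  [0.5→2]: (1.56+1.60)/2 × 1.5 = 2.37
  [2→8]: (1.60+0.23)/2 × 6 = 5.49
  [8→8.5]: (0.23+0.19)/2 × 0.5 = 0.105
  Sum = 8.355 mg/L·h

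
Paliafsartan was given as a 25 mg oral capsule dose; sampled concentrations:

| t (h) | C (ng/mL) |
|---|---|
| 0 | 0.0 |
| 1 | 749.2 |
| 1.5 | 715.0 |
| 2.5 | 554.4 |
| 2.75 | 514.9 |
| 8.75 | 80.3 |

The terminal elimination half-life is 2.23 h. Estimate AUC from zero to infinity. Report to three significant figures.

AUC = 3550 ng/mL·h

Trapezoidal AUC_0→8.75:
  [0→1]: (0.0+749.2)/2 × 1 = 374.6
  [1→1.5]: (749.2+715.0)/2 × 0.5 = 366.05
  [1.5→2.5]: (715.0+554.4)/2 × 1 = 634.7
  [2.5→2.75]: (554.4+514.9)/2 × 0.25 = 133.6625
  [2.75→8.75]: (514.9+80.3)/2 × 6 = 1785.6
  Sum = 3294.6125 ng/mL·h
k_e = ln2 / t½ = 0.693147 / 2.23 = 0.3108 h^-1
Extrapolated tail: C_last / k_e = 80.3 / 0.3108 = 258.366
AUC_0→∞ = 3294.6125 + 258.366 = 3552.9785 ng/mL·h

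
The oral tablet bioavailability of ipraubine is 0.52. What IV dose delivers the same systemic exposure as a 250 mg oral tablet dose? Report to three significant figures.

D_iv = 130 mg

Systemic exposure from an extravascular dose = F × D_ev, so the equivalent IV dose is F × D_ev.
D_iv = F × D_ev = 0.52 × 250 = 130 mg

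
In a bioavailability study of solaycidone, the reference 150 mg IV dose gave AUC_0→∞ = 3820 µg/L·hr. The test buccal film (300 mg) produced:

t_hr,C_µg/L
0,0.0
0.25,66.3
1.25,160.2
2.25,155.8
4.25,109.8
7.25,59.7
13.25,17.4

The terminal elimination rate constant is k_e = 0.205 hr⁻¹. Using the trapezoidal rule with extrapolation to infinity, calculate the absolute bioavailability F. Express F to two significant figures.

Trapezoidal AUC_0→13.25 (buccal film):
  [0→0.25]: (0.0+66.3)/2 × 0.25 = 8.2875
  [0.25→1.25]: (66.3+160.2)/2 × 1 = 113.25
  [1.25→2.25]: (160.2+155.8)/2 × 1 = 158.0
  [2.25→4.25]: (155.8+109.8)/2 × 2 = 265.6
  [4.25→7.25]: (109.8+59.7)/2 × 3 = 254.25
  [7.25→13.25]: (59.7+17.4)/2 × 6 = 231.3
  Sum = 1030.6875 µg/L·hr
Tail: C_last/k_e = 17.4/0.205 = 84.878
AUC_0→∞ (buccal film) = 1030.6875 + 84.878 = 1115.5655 µg/L·hr
F = (AUC_ev/D_ev)/(AUC_iv/D_iv) = (1115.5655/300)/(3820/150) = 3.71855/25.4667 = 0.1460

F = 0.15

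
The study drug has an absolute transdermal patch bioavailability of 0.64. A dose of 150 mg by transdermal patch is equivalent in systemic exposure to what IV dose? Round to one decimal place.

Systemic exposure from an extravascular dose = F × D_ev, so the equivalent IV dose is F × D_ev.
D_iv = F × D_ev = 0.64 × 150 = 96 mg

D_iv = 96.0 mg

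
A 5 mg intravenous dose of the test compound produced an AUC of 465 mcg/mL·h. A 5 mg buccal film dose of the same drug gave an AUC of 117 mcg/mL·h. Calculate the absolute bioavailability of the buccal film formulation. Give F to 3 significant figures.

F = 0.252

F = (AUC_ev / D_ev) / (AUC_iv / D_iv)
  = (117/5) / (465/5)
  = 23.4 / 93 = 0.2516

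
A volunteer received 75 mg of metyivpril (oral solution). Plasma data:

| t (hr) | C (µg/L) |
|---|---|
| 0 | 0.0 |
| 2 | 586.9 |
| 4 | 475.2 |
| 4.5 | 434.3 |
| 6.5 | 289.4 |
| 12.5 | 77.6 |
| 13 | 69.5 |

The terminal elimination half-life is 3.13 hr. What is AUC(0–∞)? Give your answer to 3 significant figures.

AUC = 4050 µg/L·hr

Trapezoidal AUC_0→13:
  [0→2]: (0.0+586.9)/2 × 2 = 586.9
  [2→4]: (586.9+475.2)/2 × 2 = 1062.1
  [4→4.5]: (475.2+434.3)/2 × 0.5 = 227.375
  [4.5→6.5]: (434.3+289.4)/2 × 2 = 723.7
  [6.5→12.5]: (289.4+77.6)/2 × 6 = 1101.0
  [12.5→13]: (77.6+69.5)/2 × 0.5 = 36.775
  Sum = 3737.85 µg/L·hr
k_e = ln2 / t½ = 0.693147 / 3.13 = 0.2215 hr^-1
Extrapolated tail: C_last / k_e = 69.5 / 0.2215 = 313.770
AUC_0→∞ = 3737.85 + 313.770 = 4051.62 µg/L·hr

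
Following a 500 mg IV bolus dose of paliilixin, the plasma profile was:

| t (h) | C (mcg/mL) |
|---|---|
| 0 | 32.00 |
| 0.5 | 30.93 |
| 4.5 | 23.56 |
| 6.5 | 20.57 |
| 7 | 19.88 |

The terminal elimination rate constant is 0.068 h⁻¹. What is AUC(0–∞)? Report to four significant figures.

AUC = 471.3 mcg/mL·h

Trapezoidal AUC_0→7:
  [0→0.5]: (32.00+30.93)/2 × 0.5 = 15.7325
  [0.5→4.5]: (30.93+23.56)/2 × 4 = 108.98
  [4.5→6.5]: (23.56+20.57)/2 × 2 = 44.13
  [6.5→7]: (20.57+19.88)/2 × 0.5 = 10.1125
  Sum = 178.955 mcg/mL·h
Extrapolated tail: C_last / k_e = 19.88 / 0.068 = 292.353
AUC_0→∞ = 178.955 + 292.353 = 471.308 mcg/mL·h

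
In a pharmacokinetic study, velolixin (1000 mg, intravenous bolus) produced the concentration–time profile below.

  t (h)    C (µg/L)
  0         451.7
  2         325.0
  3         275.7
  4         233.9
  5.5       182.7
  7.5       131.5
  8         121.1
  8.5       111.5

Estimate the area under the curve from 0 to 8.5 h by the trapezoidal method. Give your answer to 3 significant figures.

AUC = 2080 µg/L·h

Trapezoidal AUC_0→8.5:
  [0→2]: (451.7+325.0)/2 × 2 = 776.7
  [2→3]: (325.0+275.7)/2 × 1 = 300.35
  [3→4]: (275.7+233.9)/2 × 1 = 254.8
  [4→5.5]: (233.9+182.7)/2 × 1.5 = 312.45
  [5.5→7.5]: (182.7+131.5)/2 × 2 = 314.2
  [7.5→8]: (131.5+121.1)/2 × 0.5 = 63.15
  [8→8.5]: (121.1+111.5)/2 × 0.5 = 58.15
  Sum = 2079.8 µg/L·h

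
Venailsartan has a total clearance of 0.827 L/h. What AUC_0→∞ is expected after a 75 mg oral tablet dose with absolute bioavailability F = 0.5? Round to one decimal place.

AUC = 45.3 mg/L·h

AUC_0→∞ = F × Dose / CL
        = 0.5 × 75 / 0.827 = 45.3446 mg/L·h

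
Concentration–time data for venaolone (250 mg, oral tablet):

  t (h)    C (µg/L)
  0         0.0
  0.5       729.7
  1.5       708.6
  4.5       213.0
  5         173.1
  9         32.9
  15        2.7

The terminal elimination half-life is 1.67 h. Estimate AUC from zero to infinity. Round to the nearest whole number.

Trapezoidal AUC_0→15:
  [0→0.5]: (0.0+729.7)/2 × 0.5 = 182.425
  [0.5→1.5]: (729.7+708.6)/2 × 1 = 719.15
  [1.5→4.5]: (708.6+213.0)/2 × 3 = 1382.4
  [4.5→5]: (213.0+173.1)/2 × 0.5 = 96.525
  [5→9]: (173.1+32.9)/2 × 4 = 412.0
  [9→15]: (32.9+2.7)/2 × 6 = 106.8
  Sum = 2899.3 µg/L·h
k_e = ln2 / t½ = 0.693147 / 1.67 = 0.4151 h^-1
Extrapolated tail: C_last / k_e = 2.7 / 0.4151 = 6.504
AUC_0→∞ = 2899.3 + 6.504 = 2905.804 µg/L·h

AUC = 2906 µg/L·h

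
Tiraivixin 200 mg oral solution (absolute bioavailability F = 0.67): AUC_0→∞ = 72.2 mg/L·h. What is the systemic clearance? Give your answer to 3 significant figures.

CL = 1.86 L/h

CL = F × Dose / AUC_0→∞
   = 0.67 × 200 / 72.2 = 1.85596 L/h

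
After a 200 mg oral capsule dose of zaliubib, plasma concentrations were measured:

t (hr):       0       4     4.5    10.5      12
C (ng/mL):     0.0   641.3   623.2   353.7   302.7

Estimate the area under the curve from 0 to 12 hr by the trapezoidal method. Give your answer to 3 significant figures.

AUC = 5020 ng/mL·hr

Trapezoidal AUC_0→12:
  [0→4]: (0.0+641.3)/2 × 4 = 1282.6
  [4→4.5]: (641.3+623.2)/2 × 0.5 = 316.125
  [4.5→10.5]: (623.2+353.7)/2 × 6 = 2930.7
  [10.5→12]: (353.7+302.7)/2 × 1.5 = 492.3
  Sum = 5021.725 ng/mL·hr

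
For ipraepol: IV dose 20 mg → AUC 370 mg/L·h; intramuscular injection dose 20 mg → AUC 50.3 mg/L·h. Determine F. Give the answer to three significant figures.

F = 0.136

F = (AUC_ev / D_ev) / (AUC_iv / D_iv)
  = (50.3/20) / (370/20)
  = 2.515 / 18.5 = 0.1359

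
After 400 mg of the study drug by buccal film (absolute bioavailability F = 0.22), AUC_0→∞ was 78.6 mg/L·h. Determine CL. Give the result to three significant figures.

CL = 1.12 L/h

CL = F × Dose / AUC_0→∞
   = 0.22 × 400 / 78.6 = 1.11959 L/h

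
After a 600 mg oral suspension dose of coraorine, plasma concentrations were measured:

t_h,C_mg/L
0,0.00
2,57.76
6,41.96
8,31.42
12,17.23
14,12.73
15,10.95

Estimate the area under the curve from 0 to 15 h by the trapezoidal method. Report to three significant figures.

Trapezoidal AUC_0→15:
  [0→2]: (0.00+57.76)/2 × 2 = 57.76
  [2→6]: (57.76+41.96)/2 × 4 = 199.44
  [6→8]: (41.96+31.42)/2 × 2 = 73.38
  [8→12]: (31.42+17.23)/2 × 4 = 97.3
  [12→14]: (17.23+12.73)/2 × 2 = 29.96
  [14→15]: (12.73+10.95)/2 × 1 = 11.84
  Sum = 469.68 mg/L·h

AUC = 470 mg/L·h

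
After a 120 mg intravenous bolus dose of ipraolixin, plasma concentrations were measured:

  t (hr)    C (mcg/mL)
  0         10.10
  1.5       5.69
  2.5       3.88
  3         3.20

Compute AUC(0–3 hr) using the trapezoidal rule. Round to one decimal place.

AUC = 18.4 mcg/mL·hr

Trapezoidal AUC_0→3:
  [0→1.5]: (10.10+5.69)/2 × 1.5 = 11.8425
  [1.5→2.5]: (5.69+3.88)/2 × 1 = 4.785
  [2.5→3]: (3.88+3.20)/2 × 0.5 = 1.77
  Sum = 18.3975 mcg/mL·hr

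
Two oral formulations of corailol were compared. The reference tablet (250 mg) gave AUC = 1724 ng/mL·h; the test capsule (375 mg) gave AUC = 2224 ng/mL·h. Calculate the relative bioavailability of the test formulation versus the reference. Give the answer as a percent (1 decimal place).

F_rel = 86.0%

F_rel = (AUC_test/D_test) / (AUC_ref/D_ref)
      = (2224/375) / (1724/250)
      = 5.93067 / 6.896 = 0.8600 = 86.00%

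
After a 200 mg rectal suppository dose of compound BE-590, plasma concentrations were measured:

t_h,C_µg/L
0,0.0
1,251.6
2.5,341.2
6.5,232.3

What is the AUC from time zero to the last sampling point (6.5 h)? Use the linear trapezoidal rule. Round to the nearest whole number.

Trapezoidal AUC_0→6.5:
  [0→1]: (0.0+251.6)/2 × 1 = 125.8
  [1→2.5]: (251.6+341.2)/2 × 1.5 = 444.6
  [2.5→6.5]: (341.2+232.3)/2 × 4 = 1147.0
  Sum = 1717.4 µg/L·h

AUC = 1717 µg/L·h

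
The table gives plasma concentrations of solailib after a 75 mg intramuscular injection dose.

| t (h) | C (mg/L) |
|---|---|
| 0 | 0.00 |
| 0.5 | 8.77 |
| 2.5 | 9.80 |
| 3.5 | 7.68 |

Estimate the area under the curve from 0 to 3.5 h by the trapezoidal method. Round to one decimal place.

Trapezoidal AUC_0→3.5:
  [0→0.5]: (0.00+8.77)/2 × 0.5 = 2.1925
  [0.5→2.5]: (8.77+9.80)/2 × 2 = 18.57
  [2.5→3.5]: (9.80+7.68)/2 × 1 = 8.74
  Sum = 29.5025 mg/L·h

AUC = 29.5 mg/L·h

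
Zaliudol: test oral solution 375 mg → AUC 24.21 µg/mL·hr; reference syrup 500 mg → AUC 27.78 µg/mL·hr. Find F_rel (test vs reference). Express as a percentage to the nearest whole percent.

F_rel = 116%

F_rel = (AUC_test/D_test) / (AUC_ref/D_ref)
      = (24.21/375) / (27.78/500)
      = 0.06456 / 0.05556 = 1.1620 = 116.20%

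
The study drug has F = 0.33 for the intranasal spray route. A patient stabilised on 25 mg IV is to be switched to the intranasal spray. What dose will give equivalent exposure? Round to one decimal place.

D_intranasal = 75.8 mg

For equal systemic exposure: F × D_ev = D_iv
D_ev = D_iv / F = 25 / 0.33 = 75.7576 mg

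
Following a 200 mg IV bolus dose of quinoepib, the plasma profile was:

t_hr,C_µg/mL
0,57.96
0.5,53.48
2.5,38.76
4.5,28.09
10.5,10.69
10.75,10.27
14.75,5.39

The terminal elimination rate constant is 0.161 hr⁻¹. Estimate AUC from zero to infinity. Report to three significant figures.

Trapezoidal AUC_0→14.75:
  [0→0.5]: (57.96+53.48)/2 × 0.5 = 27.86
  [0.5→2.5]: (53.48+38.76)/2 × 2 = 92.24
  [2.5→4.5]: (38.76+28.09)/2 × 2 = 66.85
  [4.5→10.5]: (28.09+10.69)/2 × 6 = 116.34
  [10.5→10.75]: (10.69+10.27)/2 × 0.25 = 2.62
  [10.75→14.75]: (10.27+5.39)/2 × 4 = 31.32
  Sum = 337.23 µg/mL·hr
Extrapolated tail: C_last / k_e = 5.39 / 0.161 = 33.478
AUC_0→∞ = 337.23 + 33.478 = 370.708 µg/mL·hr

AUC = 371 µg/mL·hr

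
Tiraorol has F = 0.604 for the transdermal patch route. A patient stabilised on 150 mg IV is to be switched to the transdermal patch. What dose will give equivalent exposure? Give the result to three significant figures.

D_transdermal = 248 mg

For equal systemic exposure: F × D_ev = D_iv
D_ev = D_iv / F = 150 / 0.604 = 248.344 mg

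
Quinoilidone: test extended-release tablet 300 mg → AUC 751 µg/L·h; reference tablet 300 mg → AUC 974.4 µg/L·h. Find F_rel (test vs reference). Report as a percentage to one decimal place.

F_rel = 77.1%

F_rel = (AUC_test/D_test) / (AUC_ref/D_ref)
      = (751/300) / (974.4/300)
      = 2.50333 / 3.248 = 0.7707 = 77.07%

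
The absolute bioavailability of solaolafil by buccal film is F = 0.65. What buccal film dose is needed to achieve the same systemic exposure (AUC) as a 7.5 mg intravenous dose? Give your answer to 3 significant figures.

D_buccal = 11.5 mg

For equal systemic exposure: F × D_ev = D_iv
D_ev = D_iv / F = 7.5 / 0.65 = 11.5385 mg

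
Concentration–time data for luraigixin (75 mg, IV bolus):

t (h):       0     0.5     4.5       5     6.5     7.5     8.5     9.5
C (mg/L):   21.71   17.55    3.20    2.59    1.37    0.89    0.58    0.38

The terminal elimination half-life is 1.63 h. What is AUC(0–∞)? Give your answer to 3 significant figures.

AUC = 59.0 mg/L·h

Trapezoidal AUC_0→9.5:
  [0→0.5]: (21.71+17.55)/2 × 0.5 = 9.815
  [0.5→4.5]: (17.55+3.20)/2 × 4 = 41.5
  [4.5→5]: (3.20+2.59)/2 × 0.5 = 1.4475
  [5→6.5]: (2.59+1.37)/2 × 1.5 = 2.97
  [6.5→7.5]: (1.37+0.89)/2 × 1 = 1.13
  [7.5→8.5]: (0.89+0.58)/2 × 1 = 0.735
  [8.5→9.5]: (0.58+0.38)/2 × 1 = 0.48
  Sum = 58.0775 mg/L·h
k_e = ln2 / t½ = 0.693147 / 1.63 = 0.4252 h^-1
Extrapolated tail: C_last / k_e = 0.38 / 0.4252 = 0.894
AUC_0→∞ = 58.0775 + 0.894 = 58.9715 mg/L·h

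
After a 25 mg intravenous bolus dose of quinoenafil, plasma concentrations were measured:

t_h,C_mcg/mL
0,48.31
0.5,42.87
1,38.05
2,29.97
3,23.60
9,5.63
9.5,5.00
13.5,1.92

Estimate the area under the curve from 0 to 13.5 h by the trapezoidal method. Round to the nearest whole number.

AUC = 208 mcg/mL·h

Trapezoidal AUC_0→13.5:
  [0→0.5]: (48.31+42.87)/2 × 0.5 = 22.795
  [0.5→1]: (42.87+38.05)/2 × 0.5 = 20.23
  [1→2]: (38.05+29.97)/2 × 1 = 34.01
  [2→3]: (29.97+23.60)/2 × 1 = 26.785
  [3→9]: (23.60+5.63)/2 × 6 = 87.69
  [9→9.5]: (5.63+5.00)/2 × 0.5 = 2.6575
  [9.5→13.5]: (5.00+1.92)/2 × 4 = 13.84
  Sum = 208.0075 mcg/mL·h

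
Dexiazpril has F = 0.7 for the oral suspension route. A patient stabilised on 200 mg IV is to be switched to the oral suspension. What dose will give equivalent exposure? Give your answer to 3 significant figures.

For equal systemic exposure: F × D_ev = D_iv
D_ev = D_iv / F = 200 / 0.7 = 285.714 mg

D_oral = 286 mg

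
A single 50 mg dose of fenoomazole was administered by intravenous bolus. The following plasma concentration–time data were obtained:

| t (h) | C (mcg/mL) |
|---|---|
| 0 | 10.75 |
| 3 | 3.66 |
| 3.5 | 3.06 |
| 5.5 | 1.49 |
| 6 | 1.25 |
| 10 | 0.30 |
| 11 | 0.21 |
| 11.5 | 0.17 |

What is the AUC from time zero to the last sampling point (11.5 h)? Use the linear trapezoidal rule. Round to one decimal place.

Trapezoidal AUC_0→11.5:
  [0→3]: (10.75+3.66)/2 × 3 = 21.615
  [3→3.5]: (3.66+3.06)/2 × 0.5 = 1.68
  [3.5→5.5]: (3.06+1.49)/2 × 2 = 4.55
  [5.5→6]: (1.49+1.25)/2 × 0.5 = 0.685
  [6→10]: (1.25+0.30)/2 × 4 = 3.1
  [10→11]: (0.30+0.21)/2 × 1 = 0.255
  [11→11.5]: (0.21+0.17)/2 × 0.5 = 0.095
  Sum = 31.98 mcg/mL·h

AUC = 32.0 mcg/mL·h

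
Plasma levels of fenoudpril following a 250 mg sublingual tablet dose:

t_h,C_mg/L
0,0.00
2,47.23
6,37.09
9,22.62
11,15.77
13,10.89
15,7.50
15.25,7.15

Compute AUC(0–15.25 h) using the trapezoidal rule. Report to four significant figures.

Trapezoidal AUC_0→15.25:
  [0→2]: (0.00+47.23)/2 × 2 = 47.23
  [2→6]: (47.23+37.09)/2 × 4 = 168.64
  [6→9]: (37.09+22.62)/2 × 3 = 89.565
  [9→11]: (22.62+15.77)/2 × 2 = 38.39
  [11→13]: (15.77+10.89)/2 × 2 = 26.66
  [13→15]: (10.89+7.50)/2 × 2 = 18.39
  [15→15.25]: (7.50+7.15)/2 × 0.25 = 1.83125
  Sum = 390.70625 mg/L·h

AUC = 390.7 mg/L·h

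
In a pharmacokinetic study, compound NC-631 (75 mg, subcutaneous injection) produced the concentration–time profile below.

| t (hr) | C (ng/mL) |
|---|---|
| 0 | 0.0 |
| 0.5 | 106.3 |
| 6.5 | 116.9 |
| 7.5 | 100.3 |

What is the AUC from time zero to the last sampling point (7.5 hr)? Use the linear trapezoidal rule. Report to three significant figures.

Trapezoidal AUC_0→7.5:
  [0→0.5]: (0.0+106.3)/2 × 0.5 = 26.575
  [0.5→6.5]: (106.3+116.9)/2 × 6 = 669.6
  [6.5→7.5]: (116.9+100.3)/2 × 1 = 108.6
  Sum = 804.775 ng/mL·hr

AUC = 805 ng/mL·hr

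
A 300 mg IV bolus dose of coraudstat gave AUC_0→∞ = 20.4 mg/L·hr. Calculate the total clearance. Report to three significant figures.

CL = Dose_iv / AUC_0→∞
   = 300 / 20.4 = 14.7059 L/hr

CL = 14.7 L/hr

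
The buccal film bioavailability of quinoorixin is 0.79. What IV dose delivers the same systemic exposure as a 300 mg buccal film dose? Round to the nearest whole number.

Systemic exposure from an extravascular dose = F × D_ev, so the equivalent IV dose is F × D_ev.
D_iv = F × D_ev = 0.79 × 300 = 237 mg

D_iv = 237 mg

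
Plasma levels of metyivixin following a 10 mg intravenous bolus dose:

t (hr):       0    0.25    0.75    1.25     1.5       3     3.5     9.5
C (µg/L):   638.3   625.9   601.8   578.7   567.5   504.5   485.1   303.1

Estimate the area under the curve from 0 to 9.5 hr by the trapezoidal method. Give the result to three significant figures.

AUC = 4320 µg/L·hr

Trapezoidal AUC_0→9.5:
  [0→0.25]: (638.3+625.9)/2 × 0.25 = 158.025
  [0.25→0.75]: (625.9+601.8)/2 × 0.5 = 306.925
  [0.75→1.25]: (601.8+578.7)/2 × 0.5 = 295.125
  [1.25→1.5]: (578.7+567.5)/2 × 0.25 = 143.275
  [1.5→3]: (567.5+504.5)/2 × 1.5 = 804.0
  [3→3.5]: (504.5+485.1)/2 × 0.5 = 247.4
  [3.5→9.5]: (485.1+303.1)/2 × 6 = 2364.6
  Sum = 4319.35 µg/L·hr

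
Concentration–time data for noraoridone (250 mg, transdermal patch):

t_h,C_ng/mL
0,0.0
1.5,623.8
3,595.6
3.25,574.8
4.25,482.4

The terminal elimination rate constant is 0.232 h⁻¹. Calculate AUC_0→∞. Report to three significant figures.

AUC = 4140 ng/mL·h

Trapezoidal AUC_0→4.25:
  [0→1.5]: (0.0+623.8)/2 × 1.5 = 467.85
  [1.5→3]: (623.8+595.6)/2 × 1.5 = 914.55
  [3→3.25]: (595.6+574.8)/2 × 0.25 = 146.3
  [3.25→4.25]: (574.8+482.4)/2 × 1 = 528.6
  Sum = 2057.3 ng/mL·h
Extrapolated tail: C_last / k_e = 482.4 / 0.232 = 2079.310
AUC_0→∞ = 2057.3 + 2079.310 = 4136.61 ng/mL·h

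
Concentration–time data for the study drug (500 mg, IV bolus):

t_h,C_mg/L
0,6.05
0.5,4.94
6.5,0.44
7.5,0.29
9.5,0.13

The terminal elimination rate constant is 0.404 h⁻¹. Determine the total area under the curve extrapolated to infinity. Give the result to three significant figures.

Trapezoidal AUC_0→9.5:
  [0→0.5]: (6.05+4.94)/2 × 0.5 = 2.7475
  [0.5→6.5]: (4.94+0.44)/2 × 6 = 16.14
  [6.5→7.5]: (0.44+0.29)/2 × 1 = 0.365
  [7.5→9.5]: (0.29+0.13)/2 × 2 = 0.42
  Sum = 19.6725 mg/L·h
Extrapolated tail: C_last / k_e = 0.13 / 0.404 = 0.322
AUC_0→∞ = 19.6725 + 0.322 = 19.9945 mg/L·h

AUC = 20.0 mg/L·h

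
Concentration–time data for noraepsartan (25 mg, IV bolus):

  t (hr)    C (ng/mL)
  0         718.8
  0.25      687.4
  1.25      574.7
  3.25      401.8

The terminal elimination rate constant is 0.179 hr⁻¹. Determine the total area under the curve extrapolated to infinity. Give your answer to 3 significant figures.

AUC = 4030 ng/mL·hr

Trapezoidal AUC_0→3.25:
  [0→0.25]: (718.8+687.4)/2 × 0.25 = 175.775
  [0.25→1.25]: (687.4+574.7)/2 × 1 = 631.05
  [1.25→3.25]: (574.7+401.8)/2 × 2 = 976.5
  Sum = 1783.325 ng/mL·hr
Extrapolated tail: C_last / k_e = 401.8 / 0.179 = 2244.693
AUC_0→∞ = 1783.325 + 2244.693 = 4028.018 ng/mL·hr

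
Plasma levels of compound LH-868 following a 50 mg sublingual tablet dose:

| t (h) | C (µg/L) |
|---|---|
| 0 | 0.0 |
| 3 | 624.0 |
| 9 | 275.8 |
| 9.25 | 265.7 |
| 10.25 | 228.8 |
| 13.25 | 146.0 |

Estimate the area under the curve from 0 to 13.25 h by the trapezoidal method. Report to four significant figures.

AUC = 4513 µg/L·h

Trapezoidal AUC_0→13.25:
  [0→3]: (0.0+624.0)/2 × 3 = 936.0
  [3→9]: (624.0+275.8)/2 × 6 = 2699.4
  [9→9.25]: (275.8+265.7)/2 × 0.25 = 67.6875
  [9.25→10.25]: (265.7+228.8)/2 × 1 = 247.25
  [10.25→13.25]: (228.8+146.0)/2 × 3 = 562.2
  Sum = 4512.5375 µg/L·h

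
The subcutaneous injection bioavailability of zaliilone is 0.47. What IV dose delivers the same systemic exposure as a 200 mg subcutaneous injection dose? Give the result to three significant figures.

D_iv = 94.0 mg

Systemic exposure from an extravascular dose = F × D_ev, so the equivalent IV dose is F × D_ev.
D_iv = F × D_ev = 0.47 × 200 = 94 mg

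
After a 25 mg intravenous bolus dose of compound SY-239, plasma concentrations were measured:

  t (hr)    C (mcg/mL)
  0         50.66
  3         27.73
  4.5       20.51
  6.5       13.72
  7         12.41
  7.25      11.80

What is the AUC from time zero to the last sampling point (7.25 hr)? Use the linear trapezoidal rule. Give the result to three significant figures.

Trapezoidal AUC_0→7.25:
  [0→3]: (50.66+27.73)/2 × 3 = 117.585
  [3→4.5]: (27.73+20.51)/2 × 1.5 = 36.18
  [4.5→6.5]: (20.51+13.72)/2 × 2 = 34.23
  [6.5→7]: (13.72+12.41)/2 × 0.5 = 6.5325
  [7→7.25]: (12.41+11.80)/2 × 0.25 = 3.02625
  Sum = 197.55375 mcg/mL·hr

AUC = 198 mcg/mL·hr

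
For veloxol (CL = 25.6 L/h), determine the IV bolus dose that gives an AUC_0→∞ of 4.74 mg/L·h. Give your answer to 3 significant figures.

Dose = 121 mg

Dose_iv = CL × AUC_0→∞
     = 25.6 × 4.74 = 121.344 mg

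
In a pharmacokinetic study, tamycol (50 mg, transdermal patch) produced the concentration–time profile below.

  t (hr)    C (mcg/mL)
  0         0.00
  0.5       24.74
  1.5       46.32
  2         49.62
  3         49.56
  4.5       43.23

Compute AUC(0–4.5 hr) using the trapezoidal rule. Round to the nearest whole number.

AUC = 185 mcg/mL·hr

Trapezoidal AUC_0→4.5:
  [0→0.5]: (0.00+24.74)/2 × 0.5 = 6.185
  [0.5→1.5]: (24.74+46.32)/2 × 1 = 35.53
  [1.5→2]: (46.32+49.62)/2 × 0.5 = 23.985
  [2→3]: (49.62+49.56)/2 × 1 = 49.59
  [3→4.5]: (49.56+43.23)/2 × 1.5 = 69.5925
  Sum = 184.8825 mcg/mL·hr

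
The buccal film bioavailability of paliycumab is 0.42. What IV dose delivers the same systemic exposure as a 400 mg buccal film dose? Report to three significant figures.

D_iv = 168 mg

Systemic exposure from an extravascular dose = F × D_ev, so the equivalent IV dose is F × D_ev.
D_iv = F × D_ev = 0.42 × 400 = 168 mg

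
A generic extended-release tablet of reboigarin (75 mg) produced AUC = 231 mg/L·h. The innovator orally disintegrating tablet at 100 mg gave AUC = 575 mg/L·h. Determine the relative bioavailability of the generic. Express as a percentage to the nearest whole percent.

F_rel = 54%

F_rel = (AUC_test/D_test) / (AUC_ref/D_ref)
      = (231/75) / (575/100)
      = 3.08 / 5.75 = 0.5357 = 53.57%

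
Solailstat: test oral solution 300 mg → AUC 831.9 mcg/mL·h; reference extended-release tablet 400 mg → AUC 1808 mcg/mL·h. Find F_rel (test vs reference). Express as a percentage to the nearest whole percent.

F_rel = (AUC_test/D_test) / (AUC_ref/D_ref)
      = (831.9/300) / (1808/400)
      = 2.773 / 4.52 = 0.6135 = 61.35%

F_rel = 61%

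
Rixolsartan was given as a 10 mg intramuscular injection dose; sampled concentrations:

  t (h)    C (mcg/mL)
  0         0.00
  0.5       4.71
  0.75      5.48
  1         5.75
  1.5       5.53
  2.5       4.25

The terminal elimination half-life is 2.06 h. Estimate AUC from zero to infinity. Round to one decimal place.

Trapezoidal AUC_0→2.5:
  [0→0.5]: (0.00+4.71)/2 × 0.5 = 1.1775
  [0.5→0.75]: (4.71+5.48)/2 × 0.25 = 1.27375
  [0.75→1]: (5.48+5.75)/2 × 0.25 = 1.40375
  [1→1.5]: (5.75+5.53)/2 × 0.5 = 2.82
  [1.5→2.5]: (5.53+4.25)/2 × 1 = 4.89
  Sum = 11.565 mcg/mL·h
k_e = ln2 / t½ = 0.693147 / 2.06 = 0.3365 h^-1
Extrapolated tail: C_last / k_e = 4.25 / 0.3365 = 12.630
AUC_0→∞ = 11.565 + 12.630 = 24.195 mcg/mL·h

AUC = 24.2 mcg/mL·h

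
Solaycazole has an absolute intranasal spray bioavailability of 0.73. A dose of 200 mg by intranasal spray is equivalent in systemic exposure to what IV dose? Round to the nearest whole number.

Systemic exposure from an extravascular dose = F × D_ev, so the equivalent IV dose is F × D_ev.
D_iv = F × D_ev = 0.73 × 200 = 146 mg

D_iv = 146 mg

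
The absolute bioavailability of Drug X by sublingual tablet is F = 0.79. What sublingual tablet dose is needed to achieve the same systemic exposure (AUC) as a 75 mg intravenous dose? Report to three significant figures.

D_sublingual = 94.9 mg

For equal systemic exposure: F × D_ev = D_iv
D_ev = D_iv / F = 75 / 0.79 = 94.9367 mg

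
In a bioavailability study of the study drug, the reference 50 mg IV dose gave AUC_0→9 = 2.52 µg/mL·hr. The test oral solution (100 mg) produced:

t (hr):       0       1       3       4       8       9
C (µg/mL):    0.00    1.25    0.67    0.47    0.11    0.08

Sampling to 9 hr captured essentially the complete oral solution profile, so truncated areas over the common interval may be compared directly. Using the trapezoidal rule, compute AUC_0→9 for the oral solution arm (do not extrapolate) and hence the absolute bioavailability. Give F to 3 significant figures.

Trapezoidal AUC_0→9 (oral solution):
  [0→1]: (0.00+1.25)/2 × 1 = 0.625
  [1→3]: (1.25+0.67)/2 × 2 = 1.92
  [3→4]: (0.67+0.47)/2 × 1 = 0.57
  [4→8]: (0.47+0.11)/2 × 4 = 1.16
  [8→9]: (0.11+0.08)/2 × 1 = 0.095
  Sum = 4.37 µg/mL·hr
F = (AUC_ev/D_ev)/(AUC_iv/D_iv) = (4.37/100)/(2.52/50) = 0.0437/0.0504 = 0.8671

F = 0.867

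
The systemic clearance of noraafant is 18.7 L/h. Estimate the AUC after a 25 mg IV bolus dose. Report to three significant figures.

AUC = 1.34 mg/L·h

AUC_0→∞ = Dose_iv / CL
        = 25 / 18.7 = 1.3369 mg/L·h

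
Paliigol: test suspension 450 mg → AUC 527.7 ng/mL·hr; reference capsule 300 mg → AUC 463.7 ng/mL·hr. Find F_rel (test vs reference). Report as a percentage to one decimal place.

F_rel = 75.9%

F_rel = (AUC_test/D_test) / (AUC_ref/D_ref)
      = (527.7/450) / (463.7/300)
      = 1.17267 / 1.54567 = 0.7587 = 75.87%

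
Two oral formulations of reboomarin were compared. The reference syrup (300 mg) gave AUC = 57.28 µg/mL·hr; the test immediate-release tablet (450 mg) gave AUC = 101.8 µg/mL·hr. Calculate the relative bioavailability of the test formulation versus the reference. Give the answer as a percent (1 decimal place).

F_rel = (AUC_test/D_test) / (AUC_ref/D_ref)
      = (101.8/450) / (57.28/300)
      = 0.226222 / 0.190933 = 1.1848 = 118.48%

F_rel = 118.5%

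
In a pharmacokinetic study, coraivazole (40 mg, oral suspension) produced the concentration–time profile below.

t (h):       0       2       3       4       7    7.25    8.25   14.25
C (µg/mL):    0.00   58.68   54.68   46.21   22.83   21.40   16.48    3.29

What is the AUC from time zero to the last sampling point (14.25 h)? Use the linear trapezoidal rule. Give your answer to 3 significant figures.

Trapezoidal AUC_0→14.25:
  [0→2]: (0.00+58.68)/2 × 2 = 58.68
  [2→3]: (58.68+54.68)/2 × 1 = 56.68
  [3→4]: (54.68+46.21)/2 × 1 = 50.445
  [4→7]: (46.21+22.83)/2 × 3 = 103.56
  [7→7.25]: (22.83+21.40)/2 × 0.25 = 5.52875
  [7.25→8.25]: (21.40+16.48)/2 × 1 = 18.94
  [8.25→14.25]: (16.48+3.29)/2 × 6 = 59.31
  Sum = 353.14375 µg/mL·h

AUC = 353 µg/mL·h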